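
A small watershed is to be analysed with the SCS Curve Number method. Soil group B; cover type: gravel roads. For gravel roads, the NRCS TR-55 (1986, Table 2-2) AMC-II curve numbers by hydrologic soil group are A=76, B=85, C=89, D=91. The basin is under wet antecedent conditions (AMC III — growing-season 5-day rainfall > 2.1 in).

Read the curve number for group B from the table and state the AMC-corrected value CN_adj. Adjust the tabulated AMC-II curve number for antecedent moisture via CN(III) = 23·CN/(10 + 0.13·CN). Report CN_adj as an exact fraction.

CN_adj = 39100/421 ≈ 92.874

NRCS table: gravel roads, soil group B → CN(II) = 85
Adjust CN=85 to AMC III: 23·85/(10 + 0.13·85) → 1955 ÷ (421/20) = 39100/421 ≈ 92.874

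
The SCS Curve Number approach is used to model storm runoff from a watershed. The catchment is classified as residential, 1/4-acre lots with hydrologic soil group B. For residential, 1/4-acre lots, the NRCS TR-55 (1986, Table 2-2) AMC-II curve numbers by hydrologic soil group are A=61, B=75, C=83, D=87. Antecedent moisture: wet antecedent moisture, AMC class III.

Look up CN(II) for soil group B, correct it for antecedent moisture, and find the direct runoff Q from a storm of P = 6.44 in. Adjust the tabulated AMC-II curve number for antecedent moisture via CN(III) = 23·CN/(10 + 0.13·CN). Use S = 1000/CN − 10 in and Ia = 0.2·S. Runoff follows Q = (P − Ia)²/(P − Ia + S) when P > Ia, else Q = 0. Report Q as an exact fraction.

NRCS table: residential, 1/4-acre lots, soil group B → CN(II) = 75
Wet (AMC III): CN(III) = 23·75/(10 + 0.13·75) = 1725/(79/4) = 6900/79 ≈ 87.342
Max retention: S = 1000/(6900/79) − 10 = 100/69 in (≈ 1.449 in)
Ia = 0.2·(100/69) = 20/69 in ≈ 0.290 in
Since P=6.440 > Ia=0.290: effective rainfall P−Ia = 10609/1725 in
Q = (10609/1725)²/((10609/1725) + 100/69) = (112550881/2975625)/(13109/1725) = 112550881/22613025 in ≈ 4.977 in

Q = 112550881/22613025 in ≈ 4.977 in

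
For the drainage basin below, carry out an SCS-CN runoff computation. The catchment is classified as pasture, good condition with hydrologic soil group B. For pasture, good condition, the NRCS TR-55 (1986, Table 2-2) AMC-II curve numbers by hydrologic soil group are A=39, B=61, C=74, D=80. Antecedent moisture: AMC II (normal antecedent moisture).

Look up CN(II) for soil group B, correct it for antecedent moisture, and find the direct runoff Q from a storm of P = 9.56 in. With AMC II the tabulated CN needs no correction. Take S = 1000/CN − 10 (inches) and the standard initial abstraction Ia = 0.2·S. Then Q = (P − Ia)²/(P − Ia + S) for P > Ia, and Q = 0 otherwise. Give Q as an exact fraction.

Q = 159491641/34127975 in ≈ 4.673 in

NRCS table: pasture, good condition, soil group B → CN(II) = 61
Average conditions: CN = 61 (no AMC adjustment).
Retention S: 1000/CN − 10 with CN=61.000 → S = 390/61 ≈ 6.393 in
Ia = 0.2S: 0.2·6.393 = 1.279 in (exactly 78/61)
Excess rainfall: 9.560 − 1.279 = 8.281 in; P > Ia so Q > 0
Runoff Q = (P−Ia)²/(P−Ia+S) = (8.281)²/(8.281+6.393) = 159491641/34127975 ≈ 4.673 in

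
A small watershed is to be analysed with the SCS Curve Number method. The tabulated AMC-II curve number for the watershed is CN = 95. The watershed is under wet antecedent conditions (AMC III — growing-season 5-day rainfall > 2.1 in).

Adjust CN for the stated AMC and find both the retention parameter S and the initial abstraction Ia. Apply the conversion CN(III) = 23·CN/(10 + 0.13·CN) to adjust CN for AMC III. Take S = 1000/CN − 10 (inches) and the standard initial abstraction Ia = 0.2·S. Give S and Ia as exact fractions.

S = 100/437 in ≈ 0.229 in; Ia = 20/437 in ≈ 0.046 in

Adjust CN=95 to AMC III: 23·95/(10 + 0.13·95) → 2185 ÷ (447/20) = 43700/447 ≈ 97.763
Max retention: S = 1000/(43700/447) − 10 = 100/437 in (≈ 0.229 in)
Ia = 0.2S: 0.2·0.229 = 0.046 in (exactly 20/437)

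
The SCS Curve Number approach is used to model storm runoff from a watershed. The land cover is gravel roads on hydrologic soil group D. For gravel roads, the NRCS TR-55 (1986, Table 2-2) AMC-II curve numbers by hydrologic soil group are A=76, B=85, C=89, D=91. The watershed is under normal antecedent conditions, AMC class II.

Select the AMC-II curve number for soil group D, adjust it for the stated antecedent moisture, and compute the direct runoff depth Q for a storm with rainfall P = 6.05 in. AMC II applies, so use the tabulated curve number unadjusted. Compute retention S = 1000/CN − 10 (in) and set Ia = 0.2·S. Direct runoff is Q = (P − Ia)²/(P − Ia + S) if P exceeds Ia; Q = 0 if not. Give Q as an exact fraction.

Q = 113443801/22660820 in ≈ 5.006 in

NRCS table: gravel roads, soil group D → CN(II) = 91
CN(II) = 91; AMC II needs no correction.
S = 1000/91 − 10 = 90/91 in ≈ 0.989 in
Initial abstraction Ia = S/5 = (90/91)/5 = 18/91 ≈ 0.198 in
Excess rainfall: 6.050 − 0.198 = 5.852 in; P > Ia so Q > 0
Runoff Q = (P−Ia)²/(P−Ia+S) = (5.852)²/(5.852+0.989) = 113443801/22660820 ≈ 5.006 in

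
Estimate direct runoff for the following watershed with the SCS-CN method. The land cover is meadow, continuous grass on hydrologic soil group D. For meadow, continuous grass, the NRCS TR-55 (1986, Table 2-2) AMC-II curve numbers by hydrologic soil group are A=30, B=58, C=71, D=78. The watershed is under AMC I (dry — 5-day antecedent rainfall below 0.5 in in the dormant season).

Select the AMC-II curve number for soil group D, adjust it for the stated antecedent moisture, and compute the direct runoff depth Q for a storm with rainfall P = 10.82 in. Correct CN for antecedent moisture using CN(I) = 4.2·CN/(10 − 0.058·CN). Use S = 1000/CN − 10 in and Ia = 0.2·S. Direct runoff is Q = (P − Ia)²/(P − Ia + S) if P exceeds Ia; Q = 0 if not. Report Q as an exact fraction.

Q = 150605310241/27153085050 in ≈ 5.547 in

NRCS table: meadow, continuous grass, soil group D → CN(II) = 78
Adjust CN=78 to AMC I: 4.2·78/(10 − 0.058·78) → (1638/5) ÷ (1369/250) = 81900/1369 ≈ 59.825
Retention S: 1000/CN − 10 with CN=59.825 → S = 5500/819 ≈ 6.716 in
Ia = 0.2·(5500/819) = 1100/819 in ≈ 1.343 in
P − Ia = 10.820 − 1.343 = 388079/40950 ≈ 9.477 in (> 0, runoff occurs)
Q: (388079/40950)² ÷ (663079/40950) = 150605310241/27153085050 in (≈ 5.547 in)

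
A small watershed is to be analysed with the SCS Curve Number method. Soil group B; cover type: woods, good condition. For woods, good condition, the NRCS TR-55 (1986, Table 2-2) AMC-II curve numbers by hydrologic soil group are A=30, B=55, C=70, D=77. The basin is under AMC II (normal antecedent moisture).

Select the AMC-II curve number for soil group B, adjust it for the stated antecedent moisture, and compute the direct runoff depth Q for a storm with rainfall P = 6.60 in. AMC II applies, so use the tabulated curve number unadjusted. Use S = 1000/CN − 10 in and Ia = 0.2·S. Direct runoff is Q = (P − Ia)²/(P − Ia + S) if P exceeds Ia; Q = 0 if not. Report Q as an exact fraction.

Q = 24843/13255 in ≈ 1.874 in

NRCS table: woods, good condition, soil group B → CN(II) = 55
AMC II — tabulated CN = 55 applies directly.
Max retention: S = 1000/55 − 10 = 90/11 in (≈ 8.182 in)
Initial abstraction Ia = S/5 = (90/11)/5 = 18/11 ≈ 1.636 in
P − Ia = 6.600 − 1.636 = 273/55 ≈ 4.964 in (> 0, runoff occurs)
Q = (273/55)²/((273/55) + 90/11) = (74529/3025)/(723/55) = 24843/13255 in ≈ 1.874 in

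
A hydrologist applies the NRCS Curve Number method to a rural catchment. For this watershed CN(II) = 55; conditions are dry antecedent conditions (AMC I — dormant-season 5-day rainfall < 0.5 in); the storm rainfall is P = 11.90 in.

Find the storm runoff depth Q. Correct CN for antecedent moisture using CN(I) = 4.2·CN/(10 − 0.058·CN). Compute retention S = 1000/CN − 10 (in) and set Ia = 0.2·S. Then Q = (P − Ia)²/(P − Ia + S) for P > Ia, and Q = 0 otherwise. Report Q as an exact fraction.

Q = 37982569/16295510 in ≈ 2.331 in

CN(I) from CN(II)=55: (4.2·55)/(10 − 0.058·55) = 7700/227 ≈ 33.921
S = 1000/(7700/227) − 10 = 1500/77 in ≈ 19.481 in
Initial abstraction Ia = S/5 = (1500/77)/5 = 300/77 ≈ 3.896 in
Since P=11.900 > Ia=3.896: effective rainfall P−Ia = 6163/770 in
Runoff Q = (P−Ia)²/(P−Ia+S) = (8.004)²/(8.004+19.481) = 37982569/16295510 ≈ 2.331 in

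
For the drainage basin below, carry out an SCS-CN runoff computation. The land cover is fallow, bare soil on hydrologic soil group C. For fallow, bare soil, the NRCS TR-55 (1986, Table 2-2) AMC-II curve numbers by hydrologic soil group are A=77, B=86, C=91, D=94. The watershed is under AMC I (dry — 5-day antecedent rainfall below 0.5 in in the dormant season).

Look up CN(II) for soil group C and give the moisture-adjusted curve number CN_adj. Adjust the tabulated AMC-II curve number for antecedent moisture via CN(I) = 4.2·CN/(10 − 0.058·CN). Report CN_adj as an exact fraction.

NRCS table: fallow, bare soil, soil group C → CN(II) = 91
Dry (AMC I): CN(I) = 4.2·91/(10 − 0.058·91) = (1911/5)/(2361/500) = 63700/787 ≈ 80.940

CN_adj = 63700/787 ≈ 80.940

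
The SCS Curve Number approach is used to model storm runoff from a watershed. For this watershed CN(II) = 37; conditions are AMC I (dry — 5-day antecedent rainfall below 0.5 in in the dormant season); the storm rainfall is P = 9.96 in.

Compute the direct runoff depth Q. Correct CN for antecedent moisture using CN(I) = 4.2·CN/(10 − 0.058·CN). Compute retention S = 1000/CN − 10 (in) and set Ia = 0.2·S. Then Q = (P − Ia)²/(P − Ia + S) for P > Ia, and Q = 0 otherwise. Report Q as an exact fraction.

Q = 326041/4030225 in ≈ 0.081 in

Dry (AMC I): CN(I) = 4.2·37/(10 − 0.058·37) = (777/5)/(3927/500) = 3700/187 ≈ 19.786
Retention S: 1000/CN − 10 with CN=19.786 → S = 1500/37 ≈ 40.541 in
Ia = 0.2S: 0.2·40.541 = 8.108 in (exactly 300/37)
Excess rainfall: 9.960 − 8.108 = 1.852 in; P > Ia so Q > 0
Q: (1713/925)² ÷ (39213/925) = 326041/4030225 in (≈ 0.081 in)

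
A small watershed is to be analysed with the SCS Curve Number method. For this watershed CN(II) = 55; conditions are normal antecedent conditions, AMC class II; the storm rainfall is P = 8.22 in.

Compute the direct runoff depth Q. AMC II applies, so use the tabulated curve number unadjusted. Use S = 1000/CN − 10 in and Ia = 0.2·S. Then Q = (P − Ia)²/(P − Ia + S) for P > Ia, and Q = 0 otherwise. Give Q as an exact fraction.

Q = 4370547/1488850 in ≈ 2.936 in

AMC II — tabulated CN = 55 applies directly.
Max retention: S = 1000/55 − 10 = 90/11 in (≈ 8.182 in)
Ia = 0.2·(90/11) = 18/11 in ≈ 1.636 in
P − Ia = 8.220 − 1.636 = 3621/550 ≈ 6.584 in (> 0, runoff occurs)
Q = (3621/550)²/((3621/550) + 90/11) = (13111641/302500)/(8121/550) = 4370547/1488850 in ≈ 2.936 in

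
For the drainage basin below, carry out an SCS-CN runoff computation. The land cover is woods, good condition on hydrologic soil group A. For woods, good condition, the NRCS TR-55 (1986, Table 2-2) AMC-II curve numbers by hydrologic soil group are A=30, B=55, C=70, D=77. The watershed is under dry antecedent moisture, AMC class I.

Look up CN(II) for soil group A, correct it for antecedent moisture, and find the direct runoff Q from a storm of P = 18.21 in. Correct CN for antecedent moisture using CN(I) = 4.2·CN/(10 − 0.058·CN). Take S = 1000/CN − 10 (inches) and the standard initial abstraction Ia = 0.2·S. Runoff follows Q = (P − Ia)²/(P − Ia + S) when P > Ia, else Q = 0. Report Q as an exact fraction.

NRCS table: woods, good condition, soil group A → CN(II) = 30
CN(I) from CN(II)=30: (4.2·30)/(10 − 0.058·30) = 900/59 ≈ 15.254
S = 1000/(900/59) − 10 = 500/9 in ≈ 55.556 in
Ia = 0.2S: 0.2·55.556 = 11.111 in (exactly 100/9)
P − Ia = 18.210 − 11.111 = 6389/900 ≈ 7.099 in (> 0, runoff occurs)
Runoff Q = (P−Ia)²/(P−Ia+S) = (7.099)²/(7.099+55.556) = 40819321/50750100 ≈ 0.804 in

Q = 40819321/50750100 in ≈ 0.804 in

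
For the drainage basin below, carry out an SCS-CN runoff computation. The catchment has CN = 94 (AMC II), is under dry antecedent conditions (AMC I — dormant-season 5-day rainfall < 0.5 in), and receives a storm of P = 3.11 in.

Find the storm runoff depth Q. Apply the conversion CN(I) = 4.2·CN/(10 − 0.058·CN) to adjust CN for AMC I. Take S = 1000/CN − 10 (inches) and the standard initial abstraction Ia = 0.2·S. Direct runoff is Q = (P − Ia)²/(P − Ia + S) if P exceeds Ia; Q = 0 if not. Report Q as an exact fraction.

Q = 8522797761/4682295100 in ≈ 1.820 in

Adjust CN=94 to AMC I: 4.2·94/(10 − 0.058·94) → (1974/5) ÷ (1137/250) = 32900/379 ≈ 86.807
Max retention: S = 1000/(32900/379) − 10 = 500/329 in (≈ 1.520 in)
Ia = 0.2·(500/329) = 100/329 in ≈ 0.304 in
Excess rainfall: 3.110 − 0.304 = 2.806 in; P > Ia so Q > 0
Q: (92319/32900)² ÷ (142319/32900) = 8522797761/4682295100 in (≈ 1.820 in)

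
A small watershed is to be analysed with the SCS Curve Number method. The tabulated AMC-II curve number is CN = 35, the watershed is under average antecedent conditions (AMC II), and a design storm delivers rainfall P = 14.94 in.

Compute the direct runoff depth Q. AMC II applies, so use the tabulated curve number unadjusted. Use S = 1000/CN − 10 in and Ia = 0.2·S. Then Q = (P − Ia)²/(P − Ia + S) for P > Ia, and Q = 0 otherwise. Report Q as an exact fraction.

Q = 15437041/3650150 in ≈ 4.229 in

AMC II — tabulated CN = 35 applies directly.
Max retention: S = 1000/35 − 10 = 130/7 in (≈ 18.571 in)
Ia = 0.2·(130/7) = 26/7 in ≈ 3.714 in
Since P=14.940 > Ia=3.714: effective rainfall P−Ia = 3929/350 in
Runoff Q = (P−Ia)²/(P−Ia+S) = (11.226)²/(11.226+18.571) = 15437041/3650150 ≈ 4.229 in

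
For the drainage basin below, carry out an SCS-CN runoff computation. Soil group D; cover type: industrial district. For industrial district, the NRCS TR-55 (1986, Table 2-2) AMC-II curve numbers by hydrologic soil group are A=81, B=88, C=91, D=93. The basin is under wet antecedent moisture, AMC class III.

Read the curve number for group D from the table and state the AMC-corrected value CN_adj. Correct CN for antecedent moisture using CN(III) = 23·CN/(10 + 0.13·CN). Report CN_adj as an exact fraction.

CN_adj = 213900/2209 ≈ 96.831

NRCS table: industrial district, soil group D → CN(II) = 93
CN(III) from CN(II)=93: (23·93)/(10 + 0.13·93) = 213900/2209 ≈ 96.831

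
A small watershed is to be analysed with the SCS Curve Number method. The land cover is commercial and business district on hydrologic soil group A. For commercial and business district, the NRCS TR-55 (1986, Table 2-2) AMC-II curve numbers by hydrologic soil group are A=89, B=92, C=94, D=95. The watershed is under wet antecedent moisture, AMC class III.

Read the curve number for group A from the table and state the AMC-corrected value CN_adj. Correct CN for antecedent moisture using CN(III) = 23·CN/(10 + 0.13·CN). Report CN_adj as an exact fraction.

CN_adj = 204700/2157 ≈ 94.900

NRCS table: commercial and business district, soil group A → CN(II) = 89
CN(III) from CN(II)=89: (23·89)/(10 + 0.13·89) = 204700/2157 ≈ 94.900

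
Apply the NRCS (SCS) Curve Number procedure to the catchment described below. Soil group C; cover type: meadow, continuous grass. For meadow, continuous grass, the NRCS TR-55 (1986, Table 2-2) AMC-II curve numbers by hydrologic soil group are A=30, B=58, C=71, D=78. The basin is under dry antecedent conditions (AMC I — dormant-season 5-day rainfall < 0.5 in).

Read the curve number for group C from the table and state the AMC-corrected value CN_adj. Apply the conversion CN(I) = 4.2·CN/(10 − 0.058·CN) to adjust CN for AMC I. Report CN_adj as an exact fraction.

NRCS table: meadow, continuous grass, soil group C → CN(II) = 71
Adjust CN=71 to AMC I: 4.2·71/(10 − 0.058·71) → (1491/5) ÷ (2941/500) = 149100/2941 ≈ 50.697

CN_adj = 149100/2941 ≈ 50.697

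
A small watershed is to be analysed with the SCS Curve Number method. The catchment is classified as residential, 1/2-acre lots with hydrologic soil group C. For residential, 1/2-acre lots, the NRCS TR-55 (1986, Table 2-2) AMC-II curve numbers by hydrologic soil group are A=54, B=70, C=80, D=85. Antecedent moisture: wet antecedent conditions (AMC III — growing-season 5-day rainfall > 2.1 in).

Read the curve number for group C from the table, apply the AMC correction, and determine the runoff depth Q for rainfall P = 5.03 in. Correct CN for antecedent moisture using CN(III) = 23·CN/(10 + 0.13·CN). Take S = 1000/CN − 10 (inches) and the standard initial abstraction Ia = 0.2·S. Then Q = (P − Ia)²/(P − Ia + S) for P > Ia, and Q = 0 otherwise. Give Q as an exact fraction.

Q = 122522761/31208700 in ≈ 3.926 in

NRCS table: residential, 1/2-acre lots, soil group C → CN(II) = 80
CN(III) from CN(II)=80: (23·80)/(10 + 0.13·80) = 4600/51 ≈ 90.196
Max retention: S = 1000/(4600/51) − 10 = 25/23 in (≈ 1.087 in)
Ia = 0.2S: 0.2·1.087 = 0.217 in (exactly 5/23)
P − Ia = 5.030 − 0.217 = 11069/2300 ≈ 4.813 in (> 0, runoff occurs)
Q = (11069/2300)²/((11069/2300) + 25/23) = (122522761/5290000)/(13569/2300) = 122522761/31208700 in ≈ 3.926 in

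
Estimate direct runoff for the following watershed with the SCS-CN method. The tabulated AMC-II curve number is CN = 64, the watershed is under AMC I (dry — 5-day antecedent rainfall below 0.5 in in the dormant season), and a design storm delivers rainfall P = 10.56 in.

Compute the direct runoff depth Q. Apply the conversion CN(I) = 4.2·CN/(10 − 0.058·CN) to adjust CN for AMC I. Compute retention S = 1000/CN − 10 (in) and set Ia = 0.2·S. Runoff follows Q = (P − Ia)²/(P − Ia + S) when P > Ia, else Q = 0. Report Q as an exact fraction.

CN(I) from CN(II)=64: (4.2·64)/(10 − 0.058·64) = 5600/131 ≈ 42.748
Max retention: S = 1000/(5600/131) − 10 = 375/28 in (≈ 13.393 in)
Ia = 0.2S: 0.2·13.393 = 2.679 in (exactly 75/28)
Excess rainfall: 10.560 − 2.679 = 7.881 in; P > Ia so Q > 0
Runoff Q = (P−Ia)²/(P−Ia+S) = (7.881)²/(7.881+13.393) = 10145763/3474800 ≈ 2.920 in

Q = 10145763/3474800 in ≈ 2.920 in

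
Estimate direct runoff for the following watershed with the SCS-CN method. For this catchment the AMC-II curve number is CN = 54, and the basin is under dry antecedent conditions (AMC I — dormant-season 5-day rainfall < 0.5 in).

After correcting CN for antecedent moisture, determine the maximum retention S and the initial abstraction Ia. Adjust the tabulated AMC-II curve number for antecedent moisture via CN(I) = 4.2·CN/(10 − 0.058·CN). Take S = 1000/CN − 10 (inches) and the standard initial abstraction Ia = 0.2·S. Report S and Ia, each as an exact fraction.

S = 11500/567 in ≈ 20.282 in; Ia = 2300/567 in ≈ 4.056 in

Dry (AMC I): CN(I) = 4.2·54/(10 − 0.058·54) = (1134/5)/(1717/250) = 56700/1717 ≈ 33.023
S = 1000/(56700/1717) − 10 = 11500/567 in ≈ 20.282 in
Ia = 0.2·(11500/567) = 2300/567 in ≈ 4.056 in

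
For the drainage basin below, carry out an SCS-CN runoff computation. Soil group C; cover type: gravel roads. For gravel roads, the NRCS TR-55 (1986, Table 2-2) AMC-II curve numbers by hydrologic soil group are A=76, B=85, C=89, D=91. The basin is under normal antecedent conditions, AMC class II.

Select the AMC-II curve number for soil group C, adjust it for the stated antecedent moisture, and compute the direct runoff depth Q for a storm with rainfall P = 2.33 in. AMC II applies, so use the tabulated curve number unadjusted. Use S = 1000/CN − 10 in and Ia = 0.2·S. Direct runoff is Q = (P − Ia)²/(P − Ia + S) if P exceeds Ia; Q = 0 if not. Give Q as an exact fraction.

NRCS table: gravel roads, soil group C → CN(II) = 89
Average conditions: CN = 89 (no AMC adjustment).
Max retention: S = 1000/89 − 10 = 110/89 in (≈ 1.236 in)
Ia = 0.2·(110/89) = 22/89 in ≈ 0.247 in
Excess rainfall: 2.330 − 0.247 = 2.083 in; P > Ia so Q > 0
Runoff Q = (P−Ia)²/(P−Ia+S) = (2.083)²/(2.083+1.236) = 343620369/262879300 ≈ 1.307 in

Q = 343620369/262879300 in ≈ 1.307 in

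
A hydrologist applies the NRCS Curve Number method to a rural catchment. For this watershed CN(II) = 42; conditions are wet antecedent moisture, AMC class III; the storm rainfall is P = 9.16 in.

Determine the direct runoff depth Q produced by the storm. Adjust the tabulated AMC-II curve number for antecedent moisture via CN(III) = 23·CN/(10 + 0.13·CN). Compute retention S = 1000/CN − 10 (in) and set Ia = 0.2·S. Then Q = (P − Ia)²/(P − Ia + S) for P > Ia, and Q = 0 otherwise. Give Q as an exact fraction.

Wet (AMC III): CN(III) = 23·42/(10 + 0.13·42) = 966/(773/50) = 48300/773 ≈ 62.484
Max retention: S = 1000/(48300/773) − 10 = 2900/483 in (≈ 6.004 in)
Ia = 0.2·(2900/483) = 580/483 in ≈ 1.201 in
P − Ia = 9.160 − 1.201 = 96107/12075 ≈ 7.959 in (> 0, runoff occurs)
Q = (96107/12075)²/((96107/12075) + 2900/483) = (9236555449/145805625)/(168607/12075) = 9236555449/2035929525 in ≈ 4.537 in

Q = 9236555449/2035929525 in ≈ 4.537 in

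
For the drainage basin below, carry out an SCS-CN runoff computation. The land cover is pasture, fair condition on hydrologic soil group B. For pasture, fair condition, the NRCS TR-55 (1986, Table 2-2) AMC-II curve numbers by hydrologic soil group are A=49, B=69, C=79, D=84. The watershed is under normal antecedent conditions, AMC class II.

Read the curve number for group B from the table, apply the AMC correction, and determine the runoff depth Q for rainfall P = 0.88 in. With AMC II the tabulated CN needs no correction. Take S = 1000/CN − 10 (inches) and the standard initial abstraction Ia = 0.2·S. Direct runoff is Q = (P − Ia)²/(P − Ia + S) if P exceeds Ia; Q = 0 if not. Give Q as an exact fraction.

NRCS table: pasture, fair condition, soil group B → CN(II) = 69
AMC II — tabulated CN = 69 applies directly.
Retention S: 1000/CN − 10 with CN=69.000 → S = 310/69 ≈ 4.493 in
Ia = 0.2S: 0.2·4.493 = 0.899 in (exactly 62/69)
P = 0.880 ≤ Ia = 0.899 in: entire storm abstracted, Q = 0.

Q = 0 in ≈ 0.000 in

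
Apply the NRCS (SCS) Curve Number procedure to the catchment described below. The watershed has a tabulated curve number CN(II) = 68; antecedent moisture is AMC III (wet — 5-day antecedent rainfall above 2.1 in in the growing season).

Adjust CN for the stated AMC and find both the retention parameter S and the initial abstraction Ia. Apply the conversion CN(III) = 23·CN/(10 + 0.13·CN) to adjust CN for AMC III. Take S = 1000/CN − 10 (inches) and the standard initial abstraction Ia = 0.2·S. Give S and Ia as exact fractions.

Adjust CN=68 to AMC III: 23·68/(10 + 0.13·68) → 1564 ÷ (471/25) = 39100/471 ≈ 83.015
Max retention: S = 1000/(39100/471) − 10 = 800/391 in (≈ 2.046 in)
Ia = 0.2S: 0.2·2.046 = 0.409 in (exactly 160/391)

S = 800/391 in ≈ 2.046 in; Ia = 160/391 in ≈ 0.409 in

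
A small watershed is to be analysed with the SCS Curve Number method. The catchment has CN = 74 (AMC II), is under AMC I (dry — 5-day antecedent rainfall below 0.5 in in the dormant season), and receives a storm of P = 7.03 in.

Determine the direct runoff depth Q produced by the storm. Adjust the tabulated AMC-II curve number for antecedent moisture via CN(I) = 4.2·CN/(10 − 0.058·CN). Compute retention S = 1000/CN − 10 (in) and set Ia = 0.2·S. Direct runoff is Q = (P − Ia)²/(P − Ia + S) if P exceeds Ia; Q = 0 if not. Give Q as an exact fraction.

Adjust CN=74 to AMC I: 4.2·74/(10 − 0.058·74) → (1554/5) ÷ (1427/250) = 77700/1427 ≈ 54.450
Max retention: S = 1000/(77700/1427) − 10 = 6500/777 in (≈ 8.366 in)
Ia = 0.2·(6500/777) = 1300/777 in ≈ 1.673 in
P − Ia = 7.030 − 1.673 = 416231/77700 ≈ 5.357 in (> 0, runoff occurs)
Q = (416231/77700)²/((416231/77700) + 6500/777) = (173248245361/6037290000)/(1066231/77700) = 173248245361/82846148700 in ≈ 2.091 in

Q = 173248245361/82846148700 in ≈ 2.091 in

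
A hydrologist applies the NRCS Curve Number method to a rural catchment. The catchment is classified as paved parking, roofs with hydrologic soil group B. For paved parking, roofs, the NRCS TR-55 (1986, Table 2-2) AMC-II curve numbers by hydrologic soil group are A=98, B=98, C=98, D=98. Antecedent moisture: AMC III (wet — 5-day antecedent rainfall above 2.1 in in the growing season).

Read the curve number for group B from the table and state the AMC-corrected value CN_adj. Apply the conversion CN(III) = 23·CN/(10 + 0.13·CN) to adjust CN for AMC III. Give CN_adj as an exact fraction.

NRCS table: paved parking, roofs, soil group B → CN(II) = 98
Adjust CN=98 to AMC III: 23·98/(10 + 0.13·98) → 2254 ÷ (1137/50) = 112700/1137 ≈ 99.120

CN_adj = 112700/1137 ≈ 99.120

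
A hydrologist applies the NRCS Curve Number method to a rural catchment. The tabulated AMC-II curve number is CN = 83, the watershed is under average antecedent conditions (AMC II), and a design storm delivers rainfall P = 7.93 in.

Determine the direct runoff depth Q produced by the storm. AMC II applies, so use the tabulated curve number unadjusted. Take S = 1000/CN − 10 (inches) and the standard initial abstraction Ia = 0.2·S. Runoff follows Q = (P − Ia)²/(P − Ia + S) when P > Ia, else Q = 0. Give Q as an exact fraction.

Average conditions: CN = 83 (no AMC adjustment).
Retention S: 1000/CN − 10 with CN=83.000 → S = 170/83 ≈ 2.048 in
Initial abstraction Ia = S/5 = (170/83)/5 = 34/83 ≈ 0.410 in
Excess rainfall: 7.930 − 0.410 = 7.520 in; P > Ia so Q > 0
Q: (62419/8300)² ÷ (79419/8300) = 3896131561/659177700 in (≈ 5.911 in)

Q = 3896131561/659177700 in ≈ 5.911 in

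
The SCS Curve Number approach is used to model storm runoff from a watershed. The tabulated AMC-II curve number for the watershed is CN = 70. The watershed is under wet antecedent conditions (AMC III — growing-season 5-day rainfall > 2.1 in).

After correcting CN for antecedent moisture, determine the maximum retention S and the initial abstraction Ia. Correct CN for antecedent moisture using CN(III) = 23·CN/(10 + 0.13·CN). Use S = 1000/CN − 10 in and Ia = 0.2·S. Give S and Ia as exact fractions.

CN(III) from CN(II)=70: (23·70)/(10 + 0.13·70) = 16100/191 ≈ 84.293
S = 1000/(16100/191) − 10 = 300/161 in ≈ 1.863 in
Initial abstraction Ia = S/5 = (300/161)/5 = 60/161 ≈ 0.373 in

S = 300/161 in ≈ 1.863 in; Ia = 60/161 in ≈ 0.373 in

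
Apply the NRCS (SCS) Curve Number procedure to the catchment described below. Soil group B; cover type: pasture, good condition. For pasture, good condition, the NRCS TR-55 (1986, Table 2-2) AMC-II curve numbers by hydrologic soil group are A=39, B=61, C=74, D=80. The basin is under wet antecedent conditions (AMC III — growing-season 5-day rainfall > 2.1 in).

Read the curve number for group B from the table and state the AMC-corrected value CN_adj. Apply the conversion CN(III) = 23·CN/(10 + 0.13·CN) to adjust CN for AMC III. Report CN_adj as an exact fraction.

CN_adj = 140300/1793 ≈ 78.249

NRCS table: pasture, good condition, soil group B → CN(II) = 61
CN(III) from CN(II)=61: (23·61)/(10 + 0.13·61) = 140300/1793 ≈ 78.249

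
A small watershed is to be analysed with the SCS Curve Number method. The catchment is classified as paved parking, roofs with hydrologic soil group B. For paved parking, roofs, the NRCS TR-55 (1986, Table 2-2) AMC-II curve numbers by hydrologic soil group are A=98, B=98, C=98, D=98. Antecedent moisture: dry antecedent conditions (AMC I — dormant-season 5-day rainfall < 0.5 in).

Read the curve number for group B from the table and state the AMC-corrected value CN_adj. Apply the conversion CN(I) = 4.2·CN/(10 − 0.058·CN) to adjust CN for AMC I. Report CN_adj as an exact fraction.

CN_adj = 102900/1079 ≈ 95.366

NRCS table: paved parking, roofs, soil group B → CN(II) = 98
Dry (AMC I): CN(I) = 4.2·98/(10 − 0.058·98) = (2058/5)/(1079/250) = 102900/1079 ≈ 95.366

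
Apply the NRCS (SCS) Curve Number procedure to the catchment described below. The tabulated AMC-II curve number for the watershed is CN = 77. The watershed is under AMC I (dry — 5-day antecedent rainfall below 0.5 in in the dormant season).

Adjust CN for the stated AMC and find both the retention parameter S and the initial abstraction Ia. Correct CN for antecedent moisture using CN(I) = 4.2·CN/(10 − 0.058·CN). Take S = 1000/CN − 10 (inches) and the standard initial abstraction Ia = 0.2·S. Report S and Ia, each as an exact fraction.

S = 11500/1617 in ≈ 7.112 in; Ia = 2300/1617 in ≈ 1.422 in

Dry (AMC I): CN(I) = 4.2·77/(10 − 0.058·77) = (1617/5)/(2767/500) = 161700/2767 ≈ 58.439
S = 1000/(161700/2767) − 10 = 11500/1617 in ≈ 7.112 in
Ia = 0.2·(11500/1617) = 2300/1617 in ≈ 1.422 in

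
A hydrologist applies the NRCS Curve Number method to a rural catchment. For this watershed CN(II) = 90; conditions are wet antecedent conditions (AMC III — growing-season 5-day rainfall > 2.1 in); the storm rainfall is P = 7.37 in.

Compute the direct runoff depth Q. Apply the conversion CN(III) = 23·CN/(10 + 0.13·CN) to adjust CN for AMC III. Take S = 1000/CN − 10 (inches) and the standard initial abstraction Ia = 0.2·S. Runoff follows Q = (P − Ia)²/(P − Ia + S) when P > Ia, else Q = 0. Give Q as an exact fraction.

Q = 22668012481/3323571300 in ≈ 6.820 in

CN(III) from CN(II)=90: (23·90)/(10 + 0.13·90) = 20700/217 ≈ 95.392
Max retention: S = 1000/(20700/217) − 10 = 100/207 in (≈ 0.483 in)
Ia = 0.2S: 0.2·0.483 = 0.097 in (exactly 20/207)
Since P=7.370 > Ia=0.097: effective rainfall P−Ia = 150559/20700 in
Q: (150559/20700)² ÷ (160559/20700) = 22668012481/3323571300 in (≈ 6.820 in)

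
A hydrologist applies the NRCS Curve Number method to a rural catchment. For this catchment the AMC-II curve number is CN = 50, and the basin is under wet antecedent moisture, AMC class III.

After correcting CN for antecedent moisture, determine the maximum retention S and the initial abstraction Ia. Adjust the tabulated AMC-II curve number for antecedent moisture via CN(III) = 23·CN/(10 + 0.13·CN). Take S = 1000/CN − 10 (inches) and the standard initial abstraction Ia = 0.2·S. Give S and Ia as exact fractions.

S = 100/23 in ≈ 4.348 in; Ia = 20/23 in ≈ 0.870 in

Adjust CN=50 to AMC III: 23·50/(10 + 0.13·50) → 1150 ÷ (33/2) = 2300/33 ≈ 69.697
Max retention: S = 1000/(2300/33) − 10 = 100/23 in (≈ 4.348 in)
Ia = 0.2S: 0.2·4.348 = 0.870 in (exactly 20/23)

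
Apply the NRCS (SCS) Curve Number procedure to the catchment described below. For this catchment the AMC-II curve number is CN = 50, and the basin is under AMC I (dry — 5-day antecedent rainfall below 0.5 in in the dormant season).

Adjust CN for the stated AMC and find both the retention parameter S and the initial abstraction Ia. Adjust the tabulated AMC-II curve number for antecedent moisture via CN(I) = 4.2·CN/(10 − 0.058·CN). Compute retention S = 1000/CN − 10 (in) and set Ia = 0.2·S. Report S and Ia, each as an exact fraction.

Adjust CN=50 to AMC I: 4.2·50/(10 − 0.058·50) → 210 ÷ (71/10) = 2100/71 ≈ 29.577
S = 1000/(2100/71) − 10 = 500/21 in ≈ 23.810 in
Ia = 0.2·(500/21) = 100/21 in ≈ 4.762 in

S = 500/21 in ≈ 23.810 in; Ia = 100/21 in ≈ 4.762 in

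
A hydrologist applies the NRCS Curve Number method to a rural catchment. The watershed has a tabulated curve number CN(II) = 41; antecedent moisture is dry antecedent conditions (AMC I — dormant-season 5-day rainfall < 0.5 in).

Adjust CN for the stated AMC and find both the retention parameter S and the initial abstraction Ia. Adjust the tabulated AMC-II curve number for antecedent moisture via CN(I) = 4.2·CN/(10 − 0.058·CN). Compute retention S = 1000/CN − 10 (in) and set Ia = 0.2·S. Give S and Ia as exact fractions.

S = 29500/861 in ≈ 34.262 in; Ia = 5900/861 in ≈ 6.852 in

CN(I) from CN(II)=41: (4.2·41)/(10 − 0.058·41) = 86100/3811 ≈ 22.592
Max retention: S = 1000/(86100/3811) − 10 = 29500/861 in (≈ 34.262 in)
Initial abstraction Ia = S/5 = (29500/861)/5 = 5900/861 ≈ 6.852 in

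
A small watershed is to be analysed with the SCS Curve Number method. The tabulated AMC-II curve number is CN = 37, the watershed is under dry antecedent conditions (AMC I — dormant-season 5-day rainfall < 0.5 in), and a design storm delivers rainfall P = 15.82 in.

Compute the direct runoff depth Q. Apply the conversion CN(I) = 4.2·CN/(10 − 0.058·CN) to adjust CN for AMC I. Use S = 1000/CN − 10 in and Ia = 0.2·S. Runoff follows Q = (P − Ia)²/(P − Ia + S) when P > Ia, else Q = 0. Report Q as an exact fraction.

Q = 203547289/165143950 in ≈ 1.233 in

Adjust CN=37 to AMC I: 4.2·37/(10 − 0.058·37) → (777/5) ÷ (3927/500) = 3700/187 ≈ 19.786
Retention S: 1000/CN − 10 with CN=19.786 → S = 1500/37 ≈ 40.541 in
Ia = 0.2·(1500/37) = 300/37 in ≈ 8.108 in
Excess rainfall: 15.820 − 8.108 = 7.712 in; P > Ia so Q > 0
Q: (14267/1850)² ÷ (89267/1850) = 203547289/165143950 in (≈ 1.233 in)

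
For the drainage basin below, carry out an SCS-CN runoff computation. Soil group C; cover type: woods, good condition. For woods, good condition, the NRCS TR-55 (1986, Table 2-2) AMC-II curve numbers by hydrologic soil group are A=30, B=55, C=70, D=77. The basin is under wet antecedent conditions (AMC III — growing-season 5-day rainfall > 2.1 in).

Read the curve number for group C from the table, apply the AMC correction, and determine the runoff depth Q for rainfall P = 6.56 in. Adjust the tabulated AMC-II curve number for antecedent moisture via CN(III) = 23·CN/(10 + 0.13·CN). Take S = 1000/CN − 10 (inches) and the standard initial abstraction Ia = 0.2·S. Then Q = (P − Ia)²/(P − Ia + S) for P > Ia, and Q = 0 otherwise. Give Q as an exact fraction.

Q = 155052304/32606525 in ≈ 4.755 in

NRCS table: woods, good condition, soil group C → CN(II) = 70
Adjust CN=70 to AMC III: 23·70/(10 + 0.13·70) → 1610 ÷ (191/10) = 16100/191 ≈ 84.293
Max retention: S = 1000/(16100/191) − 10 = 300/161 in (≈ 1.863 in)
Ia = 0.2S: 0.2·1.863 = 0.373 in (exactly 60/161)
Excess rainfall: 6.560 − 0.373 = 6.187 in; P > Ia so Q > 0
Runoff Q = (P−Ia)²/(P−Ia+S) = (6.187)²/(6.187+1.863) = 155052304/32606525 ≈ 4.755 in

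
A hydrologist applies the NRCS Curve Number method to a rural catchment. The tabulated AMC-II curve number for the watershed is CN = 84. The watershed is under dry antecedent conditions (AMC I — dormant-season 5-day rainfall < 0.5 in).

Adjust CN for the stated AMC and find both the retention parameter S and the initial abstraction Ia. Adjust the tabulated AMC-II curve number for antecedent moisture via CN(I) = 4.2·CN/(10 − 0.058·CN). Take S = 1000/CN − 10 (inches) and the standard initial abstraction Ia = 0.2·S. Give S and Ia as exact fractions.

S = 2000/441 in ≈ 4.535 in; Ia = 400/441 in ≈ 0.907 in

Dry (AMC I): CN(I) = 4.2·84/(10 − 0.058·84) = (1764/5)/(641/125) = 44100/641 ≈ 68.799
Max retention: S = 1000/(44100/641) − 10 = 2000/441 in (≈ 4.535 in)
Ia = 0.2·(2000/441) = 400/441 in ≈ 0.907 in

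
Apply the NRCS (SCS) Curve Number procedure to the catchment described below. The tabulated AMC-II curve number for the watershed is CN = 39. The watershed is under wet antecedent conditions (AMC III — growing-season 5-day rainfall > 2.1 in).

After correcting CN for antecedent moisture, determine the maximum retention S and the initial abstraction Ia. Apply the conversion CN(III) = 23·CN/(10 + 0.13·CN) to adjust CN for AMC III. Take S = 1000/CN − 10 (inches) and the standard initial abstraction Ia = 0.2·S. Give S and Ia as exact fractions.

S = 6100/897 in ≈ 6.800 in; Ia = 1220/897 in ≈ 1.360 in

Adjust CN=39 to AMC III: 23·39/(10 + 0.13·39) → 897 ÷ (1507/100) = 89700/1507 ≈ 59.522
Retention S: 1000/CN − 10 with CN=59.522 → S = 6100/897 ≈ 6.800 in
Ia = 0.2·(6100/897) = 1220/897 in ≈ 1.360 in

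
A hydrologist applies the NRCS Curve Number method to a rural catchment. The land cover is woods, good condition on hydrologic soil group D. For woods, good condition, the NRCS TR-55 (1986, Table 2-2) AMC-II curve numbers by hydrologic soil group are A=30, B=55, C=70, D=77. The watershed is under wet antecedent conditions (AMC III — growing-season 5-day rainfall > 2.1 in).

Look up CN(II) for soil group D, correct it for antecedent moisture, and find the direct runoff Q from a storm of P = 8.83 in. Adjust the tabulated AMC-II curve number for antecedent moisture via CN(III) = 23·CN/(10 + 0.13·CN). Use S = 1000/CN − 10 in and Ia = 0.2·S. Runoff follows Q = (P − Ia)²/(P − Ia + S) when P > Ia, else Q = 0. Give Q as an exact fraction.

NRCS table: woods, good condition, soil group D → CN(II) = 77
CN(III) from CN(II)=77: (23·77)/(10 + 0.13·77) = 7700/87 ≈ 88.506
S = 1000/(7700/87) − 10 = 100/77 in ≈ 1.299 in
Ia = 0.2·(100/77) = 20/77 in ≈ 0.260 in
Excess rainfall: 8.830 − 0.260 = 8.570 in; P > Ia so Q > 0
Q = (65991/7700)²/((65991/7700) + 100/77) = (4354812081/59290000)/(75991/7700) = 4354812081/585130700 in ≈ 7.442 in

Q = 4354812081/585130700 in ≈ 7.442 in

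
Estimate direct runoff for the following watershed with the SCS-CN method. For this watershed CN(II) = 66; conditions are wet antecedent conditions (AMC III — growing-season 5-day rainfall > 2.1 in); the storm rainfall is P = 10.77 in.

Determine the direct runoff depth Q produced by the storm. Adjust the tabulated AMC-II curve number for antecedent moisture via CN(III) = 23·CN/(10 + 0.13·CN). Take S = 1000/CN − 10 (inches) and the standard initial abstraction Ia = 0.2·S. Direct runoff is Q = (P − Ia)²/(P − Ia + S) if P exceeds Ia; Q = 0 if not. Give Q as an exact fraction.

Q = 613782934249/72366323700 in ≈ 8.482 in

CN(III) from CN(II)=66: (23·66)/(10 + 0.13·66) = 75900/929 ≈ 81.701
Max retention: S = 1000/(75900/929) − 10 = 1700/759 in (≈ 2.240 in)
Initial abstraction Ia = S/5 = (1700/759)/5 = 340/759 ≈ 0.448 in
Excess rainfall: 10.770 − 0.448 = 10.322 in; P > Ia so Q > 0
Q: (783443/75900)² ÷ (953443/75900) = 613782934249/72366323700 in (≈ 8.482 in)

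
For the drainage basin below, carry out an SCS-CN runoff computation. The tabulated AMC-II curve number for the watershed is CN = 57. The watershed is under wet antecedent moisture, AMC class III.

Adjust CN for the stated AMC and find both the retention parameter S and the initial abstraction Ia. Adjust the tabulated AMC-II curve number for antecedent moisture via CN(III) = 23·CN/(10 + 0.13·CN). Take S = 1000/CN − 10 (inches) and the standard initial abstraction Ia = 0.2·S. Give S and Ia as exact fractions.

S = 4300/1311 in ≈ 3.280 in; Ia = 860/1311 in ≈ 0.656 in

Wet (AMC III): CN(III) = 23·57/(10 + 0.13·57) = 1311/(1741/100) = 131100/1741 ≈ 75.302
Max retention: S = 1000/(131100/1741) − 10 = 4300/1311 in (≈ 3.280 in)
Initial abstraction Ia = S/5 = (4300/1311)/5 = 860/1311 ≈ 0.656 in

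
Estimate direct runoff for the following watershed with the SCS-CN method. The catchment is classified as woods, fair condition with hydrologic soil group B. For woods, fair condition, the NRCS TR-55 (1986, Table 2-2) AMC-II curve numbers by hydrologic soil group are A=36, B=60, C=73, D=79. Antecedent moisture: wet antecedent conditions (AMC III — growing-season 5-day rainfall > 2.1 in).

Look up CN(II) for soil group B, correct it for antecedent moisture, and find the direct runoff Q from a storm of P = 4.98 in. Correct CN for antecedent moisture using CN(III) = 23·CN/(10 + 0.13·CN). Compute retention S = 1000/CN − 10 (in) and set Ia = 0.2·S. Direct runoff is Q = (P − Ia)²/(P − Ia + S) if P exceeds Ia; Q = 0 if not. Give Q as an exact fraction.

NRCS table: woods, fair condition, soil group B → CN(II) = 60
CN(III) from CN(II)=60: (23·60)/(10 + 0.13·60) = 6900/89 ≈ 77.528
Max retention: S = 1000/(6900/89) − 10 = 200/69 in (≈ 2.899 in)
Ia = 0.2·(200/69) = 40/69 in ≈ 0.580 in
Since P=4.980 > Ia=0.580: effective rainfall P−Ia = 15181/3450 in
Runoff Q = (P−Ia)²/(P−Ia+S) = (4.400)²/(4.400+2.899) = 230462761/86874450 ≈ 2.653 in

Q = 230462761/86874450 in ≈ 2.653 in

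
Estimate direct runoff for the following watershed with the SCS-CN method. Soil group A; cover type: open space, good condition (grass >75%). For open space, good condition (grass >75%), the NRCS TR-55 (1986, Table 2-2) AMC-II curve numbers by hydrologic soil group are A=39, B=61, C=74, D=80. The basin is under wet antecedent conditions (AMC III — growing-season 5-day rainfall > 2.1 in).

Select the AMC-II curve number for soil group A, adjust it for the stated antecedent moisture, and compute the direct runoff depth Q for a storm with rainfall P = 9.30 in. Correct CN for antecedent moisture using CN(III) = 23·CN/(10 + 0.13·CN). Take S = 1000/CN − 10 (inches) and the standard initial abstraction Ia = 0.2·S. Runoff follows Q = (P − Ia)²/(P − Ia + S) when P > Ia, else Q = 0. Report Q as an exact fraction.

Q = 5072430841/1186022370 in ≈ 4.277 in

NRCS table: open space, good condition (grass >75%), soil group A → CN(II) = 39
Adjust CN=39 to AMC III: 23·39/(10 + 0.13·39) → 897 ÷ (1507/100) = 89700/1507 ≈ 59.522
Max retention: S = 1000/(89700/1507) − 10 = 6100/897 in (≈ 6.800 in)
Ia = 0.2S: 0.2·6.800 = 1.360 in (exactly 1220/897)
Excess rainfall: 9.300 − 1.360 = 7.940 in; P > Ia so Q > 0
Runoff Q = (P−Ia)²/(P−Ia+S) = (7.940)²/(7.940+6.800) = 5072430841/1186022370 ≈ 4.277 in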